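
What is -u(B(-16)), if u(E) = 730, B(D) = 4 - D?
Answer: -730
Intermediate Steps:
-u(B(-16)) = -1*730 = -730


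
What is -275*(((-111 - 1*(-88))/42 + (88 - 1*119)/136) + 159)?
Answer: -124269475/2856 ≈ -43512.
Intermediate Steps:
-275*(((-111 - 1*(-88))/42 + (88 - 1*119)/136) + 159) = -275*(((-111 + 88)*(1/42) + (88 - 119)*(1/136)) + 159) = -275*((-23*1/42 - 31*1/136) + 159) = -275*((-23/42 - 31/136) + 159) = -275*(-2215/2856 + 159) = -275*451889/2856 = -124269475/2856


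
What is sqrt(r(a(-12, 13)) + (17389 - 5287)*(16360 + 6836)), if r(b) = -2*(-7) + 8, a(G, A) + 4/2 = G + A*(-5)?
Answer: sqrt(280718014) ≈ 16755.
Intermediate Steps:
a(G, A) = -2 + G - 5*A (a(G, A) = -2 + (G + A*(-5)) = -2 + (G - 5*A) = -2 + G - 5*A)
r(b) = 22 (r(b) = 14 + 8 = 22)
sqrt(r(a(-12, 13)) + (17389 - 5287)*(16360 + 6836)) = sqrt(22 + (17389 - 5287)*(16360 + 6836)) = sqrt(22 + 12102*23196) = sqrt(22 + 280717992) = sqrt(280718014)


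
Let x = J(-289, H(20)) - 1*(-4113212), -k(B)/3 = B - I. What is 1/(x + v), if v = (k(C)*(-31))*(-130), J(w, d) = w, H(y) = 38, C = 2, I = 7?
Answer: 1/4173373 ≈ 2.3961e-7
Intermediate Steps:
k(B) = 21 - 3*B (k(B) = -3*(B - 1*7) = -3*(B - 7) = -3*(-7 + B) = 21 - 3*B)
x = 4112923 (x = -289 - 1*(-4113212) = -289 + 4113212 = 4112923)
v = 60450 (v = ((21 - 3*2)*(-31))*(-130) = ((21 - 6)*(-31))*(-130) = (15*(-31))*(-130) = -465*(-130) = 60450)
1/(x + v) = 1/(4112923 + 60450) = 1/4173373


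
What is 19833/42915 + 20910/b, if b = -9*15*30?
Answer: -363124/77247 ≈ -4.7008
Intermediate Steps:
b = -4050 (b = -135*30 = -4050)
19833/42915 + 20910/b = 19833/42915 + 20910/(-4050) = 19833*(1/42915) + 20910*(-1/4050) = 6611/14305 - 697/135 = -363124/77247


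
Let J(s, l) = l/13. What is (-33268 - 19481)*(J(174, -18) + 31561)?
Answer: -21641595975/13 ≈ -1.6647e+9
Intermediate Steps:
J(s, l) = l/13 (J(s, l) = l*(1/13) = l/13)
(-33268 - 19481)*(J(174, -18) + 31561) = (-33268 - 19481)*((1/13)*(-18) + 31561) = -52749*(-18/13 + 31561) = -52749*410275/13 = -21641595975/13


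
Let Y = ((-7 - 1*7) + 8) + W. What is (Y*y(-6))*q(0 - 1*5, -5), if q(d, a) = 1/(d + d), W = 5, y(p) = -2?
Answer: -⅕ ≈ -0.20000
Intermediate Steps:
Y = -1 (Y = ((-7 - 1*7) + 8) + 5 = ((-7 - 7) + 8) + 5 = (-14 + 8) + 5 = -6 + 5 = -1)
q(d, a) = 1/(2*d)
(Y*y(-6))*q(0 - 1*5, -5) = (-1*(-2))*(1/(2*(0 - 1*5))) = 2*(1/(2*(0 - 5))) = 2*((½)/(-5)) = 2*((½)*(-⅕)) = 2*(-⅒) = -⅕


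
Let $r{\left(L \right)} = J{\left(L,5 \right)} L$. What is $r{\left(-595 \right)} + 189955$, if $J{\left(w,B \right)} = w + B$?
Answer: $541005$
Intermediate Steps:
$J{\left(w,B \right)} = B + w$
$r{\left(L \right)} = L \left(5 + L\right)$ ($r{\left(L \right)} = \left(5 + L\right) L = L \left(5 + L\right)$)
$r{\left(-595 \right)} + 189955 = - 595 \left(5 - 595\right) + 189955 = \left(-595\right) \left(-590\right) + 189955 = 351050 + 189955 = 541005$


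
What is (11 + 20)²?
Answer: 961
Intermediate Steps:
(11 + 20)² = 31² = 961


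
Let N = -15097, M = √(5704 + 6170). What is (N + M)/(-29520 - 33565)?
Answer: 487/2035 - √11874/63085 ≈ 0.23758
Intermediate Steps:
M = √11874 ≈ 108.97
(N + M)/(-29520 - 33565) = (-15097 + √11874)/(-29520 - 33565) = (-15097 + √11874)/(-63085) = (-15097 + √11874)*(-1/63085) = 487/2035 - √11874/63085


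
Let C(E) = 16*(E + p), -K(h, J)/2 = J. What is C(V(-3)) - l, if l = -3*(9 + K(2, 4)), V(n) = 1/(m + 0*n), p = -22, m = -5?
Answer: -1761/5 ≈ -352.20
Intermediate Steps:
K(h, J) = -2*J
V(n) = -⅕ (V(n) = 1/(-5 + 0*n) = 1/(-5 + 0) = 1/(-5) = -⅕)
l = -3 (l = -3*(9 - 2*4) = -3*(9 - 8) = -3*1 = -3)
C(E) = -352 + 16*E (C(E) = 16*(E - 22) = 16*(-22 + E) = -352 + 16*E)
C(V(-3)) - l = (-352 + 16*(-⅕)) - 1*(-3) = (-352 - 16/5) + 3 = -1776/5 + 3 = -1761/5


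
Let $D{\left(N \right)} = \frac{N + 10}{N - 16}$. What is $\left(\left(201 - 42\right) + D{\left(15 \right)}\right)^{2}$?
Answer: $17956$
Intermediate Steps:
$D{\left(N \right)} = \frac{10 + N}{-16 + N}$
$\left(\left(201 - 42\right) + D{\left(15 \right)}\right)^{2} = \left(\left(201 - 42\right) + \frac{10 + 15}{-16 + 15}\right)^{2} = \left(159 + \frac{1}{-1} \cdot 25\right)^{2} = \left(159 - 25\right)^{2} = 134^{2} = 17956$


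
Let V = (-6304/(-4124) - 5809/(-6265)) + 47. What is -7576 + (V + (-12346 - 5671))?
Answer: -164991243671/6459215 ≈ -25544.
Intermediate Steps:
V = 319445824/6459215 (V = (-6304*(-1/4124) - 5809*(-1/6265)) + 47 = (1576/1031 + 5809/6265) + 47 = 15862719/6459215 + 47 = 319445824/6459215 ≈ 49.456)
-7576 + (V + (-12346 - 5671)) = -7576 + (319445824/6459215 + (-12346 - 5671)) = -7576 + (319445824/6459215 - 18017) = -7576 - 116056230831/6459215 = -164991243671/6459215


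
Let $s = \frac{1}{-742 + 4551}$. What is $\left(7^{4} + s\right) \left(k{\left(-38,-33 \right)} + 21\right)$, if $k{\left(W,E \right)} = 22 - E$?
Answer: $\frac{695051160}{3809} \approx 1.8248 \cdot 10^{5}$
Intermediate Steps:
$s = \frac{1}{3809} \approx 0.00026254$
$\left(7^{4} + s\right) \left(k{\left(-38,-33 \right)} + 21\right) = \left(7^{4} + \frac{1}{3809}\right) \left(\left(22 - -33\right) + 21\right) = \left(2401 + \frac{1}{3809}\right) \left(\left(22 + 33\right) + 21\right) = \frac{9145410 \left(55 + 21\right)}{3809} = \frac{9145410}{3809} \cdot 76 = \frac{695051160}{3809}$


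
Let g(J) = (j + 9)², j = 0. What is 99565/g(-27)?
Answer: 99565/81 ≈ 1229.2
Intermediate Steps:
g(J) = 81 (g(J) = (0 + 9)² = 9² = 81)
99565/g(-27) = 99565/81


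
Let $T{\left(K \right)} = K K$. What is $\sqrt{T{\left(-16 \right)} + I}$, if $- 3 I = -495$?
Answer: $\sqrt{421} \approx 20.518$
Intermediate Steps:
$I = 165$ ($I = \left(- \frac{1}{3}\right) \left(-495\right) = 165$)
$T{\left(K \right)} = K^{2}$
$\sqrt{T{\left(-16 \right)} + I} = \sqrt{\left(-16\right)^{2} + 165} = \sqrt{256 + 165} = \sqrt{421}$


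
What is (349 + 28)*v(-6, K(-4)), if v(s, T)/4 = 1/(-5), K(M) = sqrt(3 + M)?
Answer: -1508/5 ≈ -301.60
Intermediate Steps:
v(s, T) = -4/5 (v(s, T) = 4/(-5) = 4*(-1/5) = -4/5)
(349 + 28)*v(-6, K(-4)) = (349 + 28)*(-4/5) = 377*(-4/5) = -1508/5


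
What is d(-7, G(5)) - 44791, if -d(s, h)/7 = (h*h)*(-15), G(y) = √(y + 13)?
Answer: -42901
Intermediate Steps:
G(y) = √(13 + y)
d(s, h) = 105*h² (d(s, h) = -7*h*h*(-15) = -7*h²*(-15) = -(-105)*h² = 105*h²)
d(-7, G(5)) - 44791 = 105*(√(13 + 5))² - 44791 = 105*(√18)² - 44791 = 105*(3*√2)² - 44791 = 105*18 - 44791 = 1890 - 44791 = -42901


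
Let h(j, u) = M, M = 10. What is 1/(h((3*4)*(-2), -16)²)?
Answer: 1/100 ≈ 0.010000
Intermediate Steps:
h(j, u) = 10
1/(h((3*4)*(-2), -16)²) = 1/(10²) = 1/100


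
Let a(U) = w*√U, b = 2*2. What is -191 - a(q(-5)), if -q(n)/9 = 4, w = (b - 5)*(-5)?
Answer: -191 - 30*I ≈ -191.0 - 30.0*I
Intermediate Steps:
b = 4
w = 5 (w = (4 - 5)*(-5) = -1*(-5) = 5)
q(n) = -36 (q(n) = -9*4 = -36)
a(U) = 5*√U
-191 - a(q(-5)) = -191 - 5*√(-36) = -191 - 5*6*I = -191 - 30*I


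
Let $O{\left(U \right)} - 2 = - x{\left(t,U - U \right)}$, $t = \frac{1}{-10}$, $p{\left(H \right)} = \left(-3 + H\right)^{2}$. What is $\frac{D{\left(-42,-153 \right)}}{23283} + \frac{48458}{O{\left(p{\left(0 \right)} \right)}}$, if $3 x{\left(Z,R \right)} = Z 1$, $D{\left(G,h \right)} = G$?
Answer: $\frac{11282475286}{473421} \approx 23832.0$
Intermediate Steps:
$t = - \frac{1}{10} \approx -0.1$
$x{\left(Z,R \right)} = \frac{Z}{3}$ ($x{\left(Z,R \right)} = \frac{Z 1}{3} = \frac{Z}{3}$)
$O{\left(U \right)} = \frac{61}{30}$ ($O{\left(U \right)} = 2 - \frac{1}{3} \left(- \frac{1}{10}\right) = 2 - - \frac{1}{30} = 2 + \frac{1}{30} = \frac{61}{30}$)
$\frac{D{\left(-42,-153 \right)}}{23283} + \frac{48458}{O{\left(p{\left(0 \right)} \right)}} = - \frac{42}{23283} + \frac{48458}{\frac{61}{30}} = \left(-42\right) \frac{1}{23283} + 48458 \cdot \frac{30}{61} = - \frac{14}{7761} + \frac{1453740}{61} = \frac{11282475286}{473421}$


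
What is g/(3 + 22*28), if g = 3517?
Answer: 3517/619 ≈ 5.6817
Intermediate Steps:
g/(3 + 22*28) = 3517/(3 + 22*28) = 3517/(3 + 616) = 3517/619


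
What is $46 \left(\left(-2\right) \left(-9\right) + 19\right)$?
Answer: $1702$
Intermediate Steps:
$46 \left(\left(-2\right) \left(-9\right) + 19\right) = 46 \left(18 + 19\right) = 46 \cdot 37 = 1702$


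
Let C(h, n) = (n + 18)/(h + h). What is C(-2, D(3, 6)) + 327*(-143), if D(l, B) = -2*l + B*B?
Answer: -46773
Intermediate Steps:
D(l, B) = B**2 - 2*l (D(l, B) = -2*l + B**2 = B**2 - 2*l)
C(h, n) = (18 + n)/(2*h) (C(h, n) = (18 + n)/((2*h)) = (18 + n)*(1/(2*h)) = (18 + n)/(2*h))
C(-2, D(3, 6)) + 327*(-143) = (1/2)*(18 + (6**2 - 2*3))/(-2) + 327*(-143) = (1/2)*(-1/2)*(18 + (36 - 6)) - 46761 = (1/2)*(-1/2)*(18 + 30) - 46761 = (1/2)*(-1/2)*48 - 46761 = -12 - 46761 = -46773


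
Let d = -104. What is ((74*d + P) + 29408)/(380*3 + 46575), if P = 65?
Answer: 7259/15905 ≈ 0.45640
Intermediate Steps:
((74*d + P) + 29408)/(380*3 + 46575) = ((74*(-104) + 65) + 29408)/(380*3 + 46575) = ((-7696 + 65) + 29408)/(1140 + 46575) = (-7631 + 29408)/47715 = 21777*(1/47715) = 7259/15905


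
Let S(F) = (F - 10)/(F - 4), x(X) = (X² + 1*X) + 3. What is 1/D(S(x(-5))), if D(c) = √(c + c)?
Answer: √494/26 ≈ 0.85485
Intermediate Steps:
x(X) = 3 + X + X² (x(X) = (X² + X) + 3 = (X + X²) + 3 = 3 + X + X²)
S(F) = (-10 + F)/(-4 + F)
D(c) = √2*√c (D(c) = √(2*c) = √2*√c)
1/D(S(x(-5))) = 1/(√2*√((-10 + (3 - 5 + (-5)²))/(-4 + (3 - 5 + (-5)²)))) = 1/(√2*√((-10 + (3 - 5 + 25))/(-4 + (3 - 5 + 25)))) = 1/(√2*√((-10 + 23)/(-4 + 23))) = 1/(√2*√(13/19)) = 1/(√2*(√247/19)) = 1/(√494/19) = √494/26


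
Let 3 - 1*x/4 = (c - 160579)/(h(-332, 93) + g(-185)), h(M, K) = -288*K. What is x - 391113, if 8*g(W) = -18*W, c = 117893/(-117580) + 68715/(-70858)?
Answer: -14320564706822919571/36613746291435 ≈ -3.9113e+5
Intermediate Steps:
c = -8216585947/4165741820 (c = 117893*(-1/117580) + 68715*(-1/70858) = -117893/117580 - 68715/70858 = -8216585947/4165741820 ≈ -1.9724)
g(W) = -9*W/4 (g(W) = (-18*W)/8 = -9*W/4)
x = -452553540902416/36613746291435 (x = 12 - 4*(-8216585947/4165741820 - 160579)/(-288*93 - 9/4*(-185)) = 12 - (-668938872299727)/(1041435455*(-26784 + 1665/4)) = 12 - (-668938872299727)/(1041435455*(-105471/4)) = 12 - (-668938872299727)*(-4)/(1041435455*105471) = 12 - 4*222979624099909/36613746291435 = 12 - 891918496399636/36613746291435 = -452553540902416/36613746291435 ≈ -12.360)
x - 391113 = -452553540902416/36613746291435 - 391113 = -14320564706822919571/36613746291435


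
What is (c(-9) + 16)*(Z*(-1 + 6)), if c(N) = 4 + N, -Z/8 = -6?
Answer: 2640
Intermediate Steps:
Z = 48 (Z = -8*(-6) = 48)
(c(-9) + 16)*(Z*(-1 + 6)) = ((4 - 9) + 16)*(48*(-1 + 6)) = (-5 + 16)*(48*5) = 11*240 = 2640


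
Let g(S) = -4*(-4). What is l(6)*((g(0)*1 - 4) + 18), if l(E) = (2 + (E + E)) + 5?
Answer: 570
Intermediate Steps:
g(S) = 16
l(E) = 7 + 2*E (l(E) = (2 + 2*E) + 5 = 7 + 2*E)
l(6)*((g(0)*1 - 4) + 18) = (7 + 2*6)*((16*1 - 4) + 18) = (7 + 12)*((16 - 4) + 18) = 19*(12 + 18) = 19*30 = 570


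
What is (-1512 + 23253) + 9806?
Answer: 31547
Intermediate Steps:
(-1512 + 23253) + 9806 = 21741 + 9806 = 31547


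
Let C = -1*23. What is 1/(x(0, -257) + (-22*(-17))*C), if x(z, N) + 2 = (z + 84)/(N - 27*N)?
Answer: -3341/28745922 ≈ -0.00011623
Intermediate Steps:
C = -23
x(z, N) = -2 - (84 + z)/(26*N) (x(z, N) = -2 + (z + 84)/(N - 27*N) = -2 + (84 + z)/((-26*N)) = -2 + (84 + z)*(-1/(26*N)) = -2 - (84 + z)/(26*N))
1/(x(0, -257) + (-22*(-17))*C) = 1/((1/26)*(-84 - 1*0 - 52*(-257))/(-257) - 22*(-17)*(-23)) = 1/((1/26)*(-1/257)*(-84 + 0 + 13364) + 374*(-23)) = 1/((1/26)*(-1/257)*13280 - 8602) = 1/(-6640/3341 - 8602) = 1/(-28745922/3341) = -3341/28745922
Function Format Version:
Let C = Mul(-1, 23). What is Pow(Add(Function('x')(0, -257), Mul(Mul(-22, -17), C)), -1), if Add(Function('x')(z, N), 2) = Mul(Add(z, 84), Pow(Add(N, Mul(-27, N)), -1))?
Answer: Rational(-3341, 28745922) ≈ -0.00011623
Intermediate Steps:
C = -23
Function('x')(z, N) = Add(-2, Mul(Rational(-1, 26), Pow(N, -1), Add(84, z))) (Function('x')(z, N) = Add(-2, Mul(Add(z, 84), Pow(Add(N, Mul(-27, N)), -1))) = Add(-2, Mul(Add(84, z), Pow(Mul(-26, N), -1))) = Add(-2, Mul(Add(84, z), Mul(Rational(-1, 26), Pow(N, -1)))) = Add(-2, Mul(Rational(-1, 26), Pow(N, -1), Add(84, z))))
Pow(Add(Function('x')(0, -257), Mul(Mul(-22, -17), C)), -1) = Pow(Add(Mul(Rational(1, 26), Pow(-257, -1), Add(-84, Mul(-1, 0), Mul(-52, -257))), Mul(Mul(-22, -17), -23)), -1) = Pow(Add(Mul(Rational(1, 26), Rational(-1, 257), Add(-84, 0, 13364)), Mul(374, -23)), -1) = Pow(Add(Mul(Rational(1, 26), Rational(-1, 257), 13280), -8602), -1) = Pow(Add(Rational(-6640, 3341), -8602), -1) = Pow(Rational(-28745922, 3341), -1) = Rational(-3341, 28745922)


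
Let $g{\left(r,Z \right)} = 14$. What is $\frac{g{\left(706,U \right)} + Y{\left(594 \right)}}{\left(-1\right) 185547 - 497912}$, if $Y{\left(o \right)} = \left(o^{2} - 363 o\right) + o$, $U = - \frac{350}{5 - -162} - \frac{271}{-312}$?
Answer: $- \frac{137822}{683459} \approx -0.20165$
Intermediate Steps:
$U = - \frac{63943}{52104}$ ($U = - \frac{350}{5 + 162} - - \frac{271}{312} = - \frac{350}{167} + \frac{271}{312} = - \frac{63943}{52104} \approx -1.2272$)
$Y{\left(o \right)} = o^{2} - 362 o$
$\frac{g{\left(706,U \right)} + Y{\left(594 \right)}}{\left(-1\right) 185547 - 497912} = \frac{14 + 594 \left(-362 + 594\right)}{\left(-1\right) 185547 - 497912} = \frac{14 + 594 \cdot 232}{-185547 - 497912} = \frac{14 + 137808}{-683459} = 137822 \left(- \frac{1}{683459}\right) = - \frac{137822}{683459}$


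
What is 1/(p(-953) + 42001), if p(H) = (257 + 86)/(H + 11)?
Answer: 942/39564599 ≈ 2.3809e-5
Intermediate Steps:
p(H) = 343/(11 + H)
1/(p(-953) + 42001) = 1/(343/(11 - 953) + 42001) = 1/(343/(-942) + 42001) = 1/(343*(-1/942) + 42001) = 1/(-343/942 + 42001) = 1/(39564599/942) = 942/39564599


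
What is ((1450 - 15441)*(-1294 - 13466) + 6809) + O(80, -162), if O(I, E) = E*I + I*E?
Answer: 206488049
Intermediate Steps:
O(I, E) = 2*E*I (O(I, E) = E*I + E*I = 2*E*I)
((1450 - 15441)*(-1294 - 13466) + 6809) + O(80, -162) = ((1450 - 15441)*(-1294 - 13466) + 6809) + 2*(-162)*80 = (-13991*(-14760) + 6809) - 25920 = (206507160 + 6809) - 25920 = 206513969 - 25920 = 206488049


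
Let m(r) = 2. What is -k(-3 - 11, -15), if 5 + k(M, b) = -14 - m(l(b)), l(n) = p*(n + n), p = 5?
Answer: 21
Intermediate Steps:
l(n) = 10*n (l(n) = 5*(n + n) = 5*(2*n) = 10*n)
k(M, b) = -21 (k(M, b) = -5 + (-14 - 1*2) = -5 + (-14 - 2) = -5 - 16 = -21)
-k(-3 - 11, -15) = -1*(-21) = 21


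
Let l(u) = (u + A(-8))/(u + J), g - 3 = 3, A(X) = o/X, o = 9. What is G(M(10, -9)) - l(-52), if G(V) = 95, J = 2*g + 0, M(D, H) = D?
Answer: 5995/64 ≈ 93.672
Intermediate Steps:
A(X) = 9/X
g = 6 (g = 3 + 3 = 6)
J = 12 (J = 2*6 + 0 = 12 + 0 = 12)
l(u) = (-9/8 + u)/(12 + u) (l(u) = (u + 9/(-8))/(u + 12) = (u + 9*(-⅛))/(12 + u) = (u - 9/8)/(12 + u) = (-9/8 + u)/(12 + u))
G(M(10, -9)) - l(-52) = 95 - (-9/8 - 52)/(12 - 52) = 95 - (-425)/((-40)*8) = 95 - (-1)*(-425)/(40*8) = 95 - 1*85/64 = 95 - 85/64 = 5995/64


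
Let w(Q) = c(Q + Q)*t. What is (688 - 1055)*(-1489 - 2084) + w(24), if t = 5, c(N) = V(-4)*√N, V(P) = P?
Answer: 1311291 - 80*√3 ≈ 1.3112e+6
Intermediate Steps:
c(N) = -4*√N
w(Q) = -20*√2*√Q (w(Q) = -4*√(Q + Q)*5 = -4*√2*√Q*5 = -20*√2*√Q)
(688 - 1055)*(-1489 - 2084) + w(24) = (688 - 1055)*(-1489 - 2084) - 20*√2*√24 = -367*(-3573) - 20*√2*2*√6 = 1311291 - 80*√3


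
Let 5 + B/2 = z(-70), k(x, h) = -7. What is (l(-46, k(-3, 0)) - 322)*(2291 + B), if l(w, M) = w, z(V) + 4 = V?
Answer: -784944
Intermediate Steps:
z(V) = -4 + V
B = -158 (B = -10 + 2*(-4 - 70) = -10 + 2*(-74) = -10 - 148 = -158)
(l(-46, k(-3, 0)) - 322)*(2291 + B) = (-46 - 322)*(2291 - 158) = -368*2133 = -784944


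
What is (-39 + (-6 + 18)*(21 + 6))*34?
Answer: 9690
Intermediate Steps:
(-39 + (-6 + 18)*(21 + 6))*34 = (-39 + 12*27)*34 = (-39 + 324)*34 = 285*34 = 9690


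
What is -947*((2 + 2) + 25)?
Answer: -27463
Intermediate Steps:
-947*((2 + 2) + 25) = -947*(4 + 25) = -947*29 = -27463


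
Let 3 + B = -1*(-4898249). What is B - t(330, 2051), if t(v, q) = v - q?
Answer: 4899967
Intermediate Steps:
B = 4898246 (B = -3 - 1*(-4898249) = -3 + 4898249 = 4898246)
B - t(330, 2051) = 4898246 - (330 - 1*2051) = 4898246 - (330 - 2051) = 4898246 - 1*(-1721) = 4898246 + 1721 = 4899967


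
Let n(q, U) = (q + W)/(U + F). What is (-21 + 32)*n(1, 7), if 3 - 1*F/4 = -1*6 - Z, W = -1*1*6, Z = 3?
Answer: -1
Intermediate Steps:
W = -6 (W = -1*6 = -6)
F = 48 (F = 12 - 4*(-1*6 - 1*3) = 12 - 4*(-6 - 3) = 12 - 4*(-9) = 12 + 36 = 48)
n(q, U) = (-6 + q)/(48 + U) (n(q, U) = (q - 6)/(U + 48) = (-6 + q)/(48 + U))
(-21 + 32)*n(1, 7) = (-21 + 32)*((-6 + 1)/(48 + 7)) = 11*(-5/55) = 11*((1/55)*(-5)) = 11*(-1/11) = -1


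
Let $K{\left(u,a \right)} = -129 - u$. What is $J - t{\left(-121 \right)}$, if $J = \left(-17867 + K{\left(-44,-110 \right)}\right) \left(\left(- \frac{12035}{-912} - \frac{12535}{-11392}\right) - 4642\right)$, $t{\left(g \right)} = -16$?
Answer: $\frac{561929766195}{6764} \approx 8.3077 \cdot 10^{7}$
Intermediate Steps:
$J = \frac{561929657971}{6764}$ ($J = \left(-17867 - 85\right) \left(\left(- \frac{12035}{-912} - \frac{12535}{-11392}\right) - 4642\right) = \left(-17867 + \left(-129 + 44\right)\right) \left(\left(\left(-12035\right) \left(- \frac{1}{912}\right) - - \frac{12535}{11392}\right) - 4642\right) = \left(-17867 - 85\right) \left(\left(\frac{12035}{912} + \frac{12535}{11392}\right) - 4642\right) = - 17952 \left(\frac{9283415}{649344} - 4642\right) = \left(-17952\right) \left(- \frac{3004971433}{649344}\right) = \frac{561929657971}{6764} \approx 8.3076 \cdot 10^{7}$)
$J - t{\left(-121 \right)} = \frac{561929657971}{6764} - -16 = \frac{561929657971}{6764} + 16 = \frac{561929766195}{6764}$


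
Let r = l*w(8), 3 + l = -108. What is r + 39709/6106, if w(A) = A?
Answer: -5382419/6106 ≈ -881.50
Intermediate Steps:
l = -111 (l = -3 - 108 = -111)
r = -888 (r = -111*8 = -888)
r + 39709/6106 = -888 + 39709/6106 = -5382419/6106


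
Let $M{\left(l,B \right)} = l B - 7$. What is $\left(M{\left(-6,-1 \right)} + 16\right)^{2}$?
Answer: $225$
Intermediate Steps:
$M{\left(l,B \right)} = -7 + B l$ ($M{\left(l,B \right)} = B l - 7 = -7 + B l$)
$\left(M{\left(-6,-1 \right)} + 16\right)^{2} = \left(\left(-7 - -6\right) + 16\right)^{2} = \left(\left(-7 + 6\right) + 16\right)^{2} = \left(-1 + 16\right)^{2} = 15^{2} = 225$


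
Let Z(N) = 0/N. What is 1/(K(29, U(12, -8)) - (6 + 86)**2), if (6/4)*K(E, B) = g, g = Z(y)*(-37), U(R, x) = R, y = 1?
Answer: -1/8464 ≈ -0.00011815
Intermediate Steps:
Z(N) = 0
g = 0 (g = 0*(-37) = 0)
K(E, B) = 0 (K(E, B) = (2/3)*0 = 0)
1/(K(29, U(12, -8)) - (6 + 86)**2) = 1/(0 - (6 + 86)**2) = 1/(0 - 1*92**2) = 1/(0 - 1*8464) = 1/(0 - 8464) = 1/(-8464) = -1/8464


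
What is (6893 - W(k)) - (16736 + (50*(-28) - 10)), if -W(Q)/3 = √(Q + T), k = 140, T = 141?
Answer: -8433 + 3*√281 ≈ -8382.7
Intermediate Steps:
W(Q) = -3*√(141 + Q) (W(Q) = -3*√(Q + 141) = -3*√(141 + Q))
(6893 - W(k)) - (16736 + (50*(-28) - 10)) = (6893 - (-3)*√(141 + 140)) - (16736 + (50*(-28) - 10)) = (6893 - (-3)*√281) - (16736 + (-1400 - 10)) = (6893 + 3*√281) - (16736 - 1410) = (6893 + 3*√281) - 1*15326 = (6893 + 3*√281) - 15326 = -8433 + 3*√281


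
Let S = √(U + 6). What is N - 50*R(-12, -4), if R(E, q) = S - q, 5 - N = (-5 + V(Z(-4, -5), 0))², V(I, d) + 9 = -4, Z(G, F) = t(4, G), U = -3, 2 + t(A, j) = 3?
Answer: -519 - 50*√3 ≈ -605.60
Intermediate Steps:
t(A, j) = 1 (t(A, j) = -2 + 3 = 1)
Z(G, F) = 1
V(I, d) = -13 (V(I, d) = -9 - 4 = -13)
N = -319 (N = 5 - (-5 - 13)² = 5 - 1*(-18)² = 5 - 1*324 = 5 - 324 = -319)
S = √3 (S = √(-3 + 6) = √3 ≈ 1.7320)
R(E, q) = √3 - q
N - 50*R(-12, -4) = -319 - 50*(√3 - 1*(-4)) = -319 - 50*(√3 + 4) = -319 - 50*(4 + √3) = -319 + (-200 - 50*√3) = -519 - 50*√3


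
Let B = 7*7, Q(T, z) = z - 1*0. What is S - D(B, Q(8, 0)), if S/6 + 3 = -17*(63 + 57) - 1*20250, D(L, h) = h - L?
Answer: -133709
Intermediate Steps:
Q(T, z) = z (Q(T, z) = z + 0 = z)
B = 49
S = -133758 (S = -18 + 6*(-17*(63 + 57) - 1*20250) = -18 + 6*(-17*120 - 20250) = -18 + 6*(-2040 - 20250) = -18 + 6*(-22290) = -18 - 133740 = -133758)
S - D(B, Q(8, 0)) = -133758 - (0 - 1*49) = -133758 - (0 - 49) = -133758 - 1*(-49) = -133758 + 49 = -133709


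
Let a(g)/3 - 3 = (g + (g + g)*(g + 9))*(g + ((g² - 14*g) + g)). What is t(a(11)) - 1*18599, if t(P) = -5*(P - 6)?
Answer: 55801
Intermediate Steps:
a(g) = 9 + 3*(g + 2*g*(9 + g))*(g² - 12*g) (a(g) = 9 + 3*((g + (g + g)*(g + 9))*(g + ((g² - 14*g) + g))) = 9 + 3*((g + (2*g)*(9 + g))*(g + (g² - 13*g))) = 9 + 3*((g + 2*g*(9 + g))*(g² - 12*g)) = 9 + 3*(g + 2*g*(9 + g))*(g² - 12*g))
t(P) = 30 - 5*P (t(P) = -5*(-6 + P) = 30 - 5*P)
t(a(11)) - 1*18599 = (30 - 5*(9 - 684*11² - 15*11³ + 6*11⁴)) - 1*18599 = (30 - 5*(9 - 684*121 - 15*1331 + 6*14641)) - 18599 = (30 - 5*(9 - 82764 - 19965 + 87846)) - 18599 = (30 - 5*(-14874)) - 18599 = (30 + 74370) - 18599 = 74400 - 18599 = 55801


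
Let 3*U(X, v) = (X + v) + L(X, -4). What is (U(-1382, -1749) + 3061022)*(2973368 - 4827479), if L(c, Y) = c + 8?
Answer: -5672690304757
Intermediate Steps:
L(c, Y) = 8 + c
U(X, v) = 8/3 + v/3 + 2*X/3 (U(X, v) = ((X + v) + (8 + X))/3 = (8 + v + 2*X)/3 = 8/3 + v/3 + 2*X/3)
(U(-1382, -1749) + 3061022)*(2973368 - 4827479) = ((8/3 + (1/3)*(-1749) + (2/3)*(-1382)) + 3061022)*(2973368 - 4827479) = ((8/3 - 583 - 2764/3) + 3061022)*(-1854111) = (-4505/3 + 3061022)*(-1854111) = (9178561/3)*(-1854111) = -5672690304757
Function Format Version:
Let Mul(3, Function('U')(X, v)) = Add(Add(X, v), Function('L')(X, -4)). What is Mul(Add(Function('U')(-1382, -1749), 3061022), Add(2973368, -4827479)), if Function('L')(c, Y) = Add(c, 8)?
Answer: -5672690304757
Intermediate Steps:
Function('L')(c, Y) = Add(8, c)
Function('U')(X, v) = Add(Rational(8, 3), Mul(Rational(1, 3), v), Mul(Rational(2, 3), X)) (Function('U')(X, v) = Mul(Rational(1, 3), Add(Add(X, v), Add(8, X))) = Mul(Rational(1, 3), Add(8, v, Mul(2, X))) = Add(Rational(8, 3), Mul(Rational(1, 3), v), Mul(Rational(2, 3), X)))
Mul(Add(Function('U')(-1382, -1749), 3061022), Add(2973368, -4827479)) = Mul(Add(Add(Rational(8, 3), Mul(Rational(1, 3), -1749), Mul(Rational(2, 3), -1382)), 3061022), Add(2973368, -4827479)) = Mul(Add(Add(Rational(8, 3), -583, Rational(-2764, 3)), 3061022), -1854111) = Mul(Add(Rational(-4505, 3), 3061022), -1854111) = Mul(Rational(9178561, 3), -1854111) = -5672690304757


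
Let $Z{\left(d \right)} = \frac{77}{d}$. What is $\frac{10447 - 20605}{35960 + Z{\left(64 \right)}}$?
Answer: $- \frac{650112}{2301517} \approx -0.28247$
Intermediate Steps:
$\frac{10447 - 20605}{35960 + Z{\left(64 \right)}} = \frac{10447 - 20605}{35960 + \frac{77}{64}} = - \frac{10158}{35960 + 77 \cdot \frac{1}{64}} = - \frac{10158}{35960 + \frac{77}{64}} = - \frac{10158}{\frac{2301517}{64}} = \left(-10158\right) \frac{64}{2301517} = - \frac{650112}{2301517}$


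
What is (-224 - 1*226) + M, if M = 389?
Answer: -61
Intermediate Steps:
(-224 - 1*226) + M = (-224 - 1*226) + 389 = (-224 - 226) + 389 = -450 + 389 = -61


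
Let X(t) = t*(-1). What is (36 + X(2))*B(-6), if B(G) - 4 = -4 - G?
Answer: 204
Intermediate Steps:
B(G) = -G (B(G) = 4 + (-4 - G) = -G)
X(t) = -t
(36 + X(2))*B(-6) = (36 - 1*2)*(-1*(-6)) = (36 - 2)*6 = 34*6 = 204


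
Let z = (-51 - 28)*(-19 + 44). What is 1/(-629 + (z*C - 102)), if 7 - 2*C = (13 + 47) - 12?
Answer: 2/79513 ≈ 2.5153e-5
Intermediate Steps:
C = -41/2 (C = 7/2 - ((13 + 47) - 12)/2 = 7/2 - (60 - 12)/2 = 7/2 - ½*48 = 7/2 - 24 = -41/2 ≈ -20.500)
z = -1975 (z = -79*25 = -1975)
1/(-629 + (z*C - 102)) = 1/(-629 + (-1975*(-41/2) - 102)) = 1/(-629 + (80975/2 - 102)) = 1/(-629 + 80771/2) = 1/(79513/2) = 2/79513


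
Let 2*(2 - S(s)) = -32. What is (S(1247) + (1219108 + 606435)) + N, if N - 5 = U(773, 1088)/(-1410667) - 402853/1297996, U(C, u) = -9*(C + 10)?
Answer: 3342684034646250773/1831040123332 ≈ 1.8256e+6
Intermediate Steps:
U(C, u) = -90 - 9*C (U(C, u) = -9*(10 + C) = -90 - 9*C)
S(s) = 18 (S(s) = 2 - ½*(-32) = 2 + 16 = 18)
N = 8596056161521/1831040123332 (N = 5 + ((-90 - 9*773)/(-1410667) - 402853/1297996) = 5 + ((-90 - 6957)*(-1/1410667) - 402853*1/1297996) = 5 + (-7047*(-1/1410667) - 402853/1297996) = 5 + (7047/1410667 - 402853/1297996) = 5 - 559144455139/1831040123332 = 8596056161521/1831040123332 ≈ 4.6946)
(S(1247) + (1219108 + 606435)) + N = (18 + (1219108 + 606435)) + 8596056161521/1831040123332 = (18 + 1825543) + 8596056161521/1831040123332 = 1825561 + 8596056161521/1831040123332 = 3342684034646250773/1831040123332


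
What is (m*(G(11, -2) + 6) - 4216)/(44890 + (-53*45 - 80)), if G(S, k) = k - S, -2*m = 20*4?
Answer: -3936/42425 ≈ -0.092775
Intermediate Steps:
m = -40 (m = -10*4 = -½*80 = -40)
(m*(G(11, -2) + 6) - 4216)/(44890 + (-53*45 - 80)) = (-40*((-2 - 1*11) + 6) - 4216)/(44890 + (-53*45 - 80)) = (-40*((-2 - 11) + 6) - 4216)/(44890 + (-2385 - 80)) = (-40*(-13 + 6) - 4216)/(44890 - 2465) = (-40*(-7) - 4216)/42425 = (280 - 4216)*(1/42425) = -3936*1/42425 = -3936/42425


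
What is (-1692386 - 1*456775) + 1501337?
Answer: -647824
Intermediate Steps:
(-1692386 - 1*456775) + 1501337 = (-1692386 - 456775) + 1501337 = -2149161 + 1501337 = -647824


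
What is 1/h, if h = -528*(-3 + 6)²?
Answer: -1/4752 ≈ -0.00021044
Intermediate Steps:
h = -4752 (h = -528*3² = -528*9 = -4752)
1/h = 1/(-4752) = -1/4752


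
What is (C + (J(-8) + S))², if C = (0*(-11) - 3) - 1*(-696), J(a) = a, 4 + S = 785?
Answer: 2149156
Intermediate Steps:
S = 781 (S = -4 + 785 = 781)
C = 693 (C = (0 - 3) + 696 = -3 + 696 = 693)
(C + (J(-8) + S))² = (693 + (-8 + 781))² = (693 + 773)² = 1466² = 2149156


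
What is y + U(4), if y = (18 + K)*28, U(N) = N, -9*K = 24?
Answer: 1300/3 ≈ 433.33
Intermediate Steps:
K = -8/3 (K = -⅑*24 = -8/3 ≈ -2.6667)
y = 1288/3 (y = (18 - 8/3)*28 = (46/3)*28 = 1288/3 ≈ 429.33)
y + U(4) = 1288/3 + 4 = 1300/3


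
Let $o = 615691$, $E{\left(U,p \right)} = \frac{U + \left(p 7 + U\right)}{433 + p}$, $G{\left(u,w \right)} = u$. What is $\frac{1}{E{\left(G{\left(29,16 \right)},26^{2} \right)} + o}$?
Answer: $\frac{1109}{682806109} \approx 1.6242 \cdot 10^{-6}$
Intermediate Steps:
$E{\left(U,p \right)} = \frac{2 U + 7 p}{433 + p}$ ($E{\left(U,p \right)} = \frac{U + \left(7 p + U\right)}{433 + p} = \frac{U + \left(U + 7 p\right)}{433 + p} = \frac{2 U + 7 p}{433 + p}$)
$\frac{1}{E{\left(G{\left(29,16 \right)},26^{2} \right)} + o} = \frac{1}{\frac{2 \cdot 29 + 7 \cdot 26^{2}}{433 + 26^{2}} + 615691} = \frac{1}{\frac{58 + 7 \cdot 676}{433 + 676} + 615691} = \frac{1}{\frac{58 + 4732}{1109} + 615691} = \frac{1}{\frac{1}{1109} \cdot 4790 + 615691} = \frac{1}{\frac{4790}{1109} + 615691} = \frac{1}{\frac{682806109}{1109}} = \frac{1109}{682806109}$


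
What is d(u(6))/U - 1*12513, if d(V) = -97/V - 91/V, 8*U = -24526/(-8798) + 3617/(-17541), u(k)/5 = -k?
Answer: -3110809177461/248992625 ≈ -12494.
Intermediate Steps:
u(k) = -5*k (u(k) = 5*(-k) = -5*k)
U = 49798525/154325718 (U = (-24526/(-8798) + 3617/(-17541))/8 = (-24526*(-1/8798) + 3617*(-1/17541))/8 = (12263/4399 - 3617/17541)/8 = (⅛)*(199194100/77162859) = 49798525/154325718 ≈ 0.32268)
d(V) = -188/V
d(u(6))/U - 1*12513 = (-188/((-5*6)))/(49798525/154325718) - 1*12513 = -188/(-30)*(154325718/49798525) - 12513 = -188*(-1/30)*(154325718/49798525) - 12513 = (94/15)*(154325718/49798525) - 12513 = 4835539164/248992625 - 12513 = -3110809177461/248992625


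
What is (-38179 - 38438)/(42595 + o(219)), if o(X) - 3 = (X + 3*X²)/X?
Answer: -76617/43256 ≈ -1.7712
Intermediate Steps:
o(X) = 3 + (X + 3*X²)/X
(-38179 - 38438)/(42595 + o(219)) = (-38179 - 38438)/(42595 + (4 + 3*219)) = -76617/(42595 + (4 + 657)) = -76617/(42595 + 661) = -76617/43256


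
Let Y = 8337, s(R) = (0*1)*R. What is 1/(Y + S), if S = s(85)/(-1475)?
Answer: 1/8337 ≈ 0.00011995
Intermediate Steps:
s(R) = 0 (s(R) = 0*R = 0)
S = 0 (S = 0/(-1475) = 0*(-1/1475) = 0)
1/(Y + S) = 1/(8337 + 0) = 1/8337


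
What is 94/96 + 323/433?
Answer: 35855/20784 ≈ 1.7251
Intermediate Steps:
94/96 + 323/433 = 94*(1/96) + 323*(1/433) = 47/48 + 323/433 = 35855/20784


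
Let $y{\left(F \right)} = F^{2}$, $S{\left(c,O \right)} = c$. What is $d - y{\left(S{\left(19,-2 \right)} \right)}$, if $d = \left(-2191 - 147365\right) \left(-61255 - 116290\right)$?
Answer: $26552919659$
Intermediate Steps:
$d = 26552920020$ ($d = \left(-149556\right) \left(-177545\right) = 26552920020$)
$d - y{\left(S{\left(19,-2 \right)} \right)} = 26552920020 - 19^{2} = 26552920020 - 361 = 26552919659$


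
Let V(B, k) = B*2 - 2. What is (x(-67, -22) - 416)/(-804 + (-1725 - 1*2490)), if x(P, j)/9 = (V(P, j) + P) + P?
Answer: 2846/5019 ≈ 0.56705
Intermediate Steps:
V(B, k) = -2 + 2*B (V(B, k) = 2*B - 2 = -2 + 2*B)
x(P, j) = -18 + 36*P (x(P, j) = 9*(((-2 + 2*P) + P) + P) = 9*((-2 + 3*P) + P) = 9*(-2 + 4*P) = -18 + 36*P)
(x(-67, -22) - 416)/(-804 + (-1725 - 1*2490)) = ((-18 + 36*(-67)) - 416)/(-804 + (-1725 - 1*2490)) = ((-18 - 2412) - 416)/(-804 + (-1725 - 2490)) = (-2430 - 416)/(-804 - 4215) = -2846/(-5019) = -2846*(-1/5019) = 2846/5019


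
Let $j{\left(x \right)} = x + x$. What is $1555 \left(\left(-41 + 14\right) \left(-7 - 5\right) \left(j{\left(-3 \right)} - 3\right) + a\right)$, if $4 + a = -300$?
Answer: $-5007100$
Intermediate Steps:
$j{\left(x \right)} = 2 x$
$a = -304$ ($a = -4 - 300 = -304$)
$1555 \left(\left(-41 + 14\right) \left(-7 - 5\right) \left(j{\left(-3 \right)} - 3\right) + a\right) = 1555 \left(\left(-41 + 14\right) \left(-7 - 5\right) \left(2 \left(-3\right) - 3\right) - 304\right) = 1555 \left(- 27 \left(- 12 \left(-6 - 3\right)\right) - 304\right) = 1555 \left(- 27 \left(\left(-12\right) \left(-9\right)\right) - 304\right) = 1555 \left(\left(-27\right) 108 - 304\right) = 1555 \left(-2916 - 304\right) = 1555 \left(-3220\right) = -5007100$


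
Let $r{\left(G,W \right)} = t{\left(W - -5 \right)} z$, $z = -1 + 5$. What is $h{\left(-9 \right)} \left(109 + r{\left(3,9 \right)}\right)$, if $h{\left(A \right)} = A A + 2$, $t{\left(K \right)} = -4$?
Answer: $7719$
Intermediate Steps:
$z = 4$
$r{\left(G,W \right)} = -16$ ($r{\left(G,W \right)} = \left(-4\right) 4 = -16$)
$h{\left(A \right)} = 2 + A^{2}$ ($h{\left(A \right)} = A^{2} + 2 = 2 + A^{2}$)
$h{\left(-9 \right)} \left(109 + r{\left(3,9 \right)}\right) = \left(2 + \left(-9\right)^{2}\right) \left(109 - 16\right) = \left(2 + 81\right) 93 = 83 \cdot 93 = 7719$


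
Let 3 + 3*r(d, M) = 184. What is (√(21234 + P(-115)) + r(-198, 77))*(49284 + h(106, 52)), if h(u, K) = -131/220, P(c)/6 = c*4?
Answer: 1962465169/660 + 10842349*√18474/220 ≈ 9.6720e+6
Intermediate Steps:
r(d, M) = 181/3 (r(d, M) = -1 + (⅓)*184 = -1 + 184/3 = 181/3)
P(c) = 24*c (P(c) = 6*(c*4) = 6*(4*c) = 24*c)
h(u, K) = -131/220 (h(u, K) = -131*1/220 = -131/220)
(√(21234 + P(-115)) + r(-198, 77))*(49284 + h(106, 52)) = (√(21234 + 24*(-115)) + 181/3)*(49284 - 131/220) = (√(21234 - 2760) + 181/3)*(10842349/220) = (√18474 + 181/3)*(10842349/220) = (181/3 + √18474)*(10842349/220) = 1962465169/660 + 10842349*√18474/220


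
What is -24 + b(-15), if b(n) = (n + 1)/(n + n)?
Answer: -353/15 ≈ -23.533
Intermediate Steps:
b(n) = (1 + n)/(2*n) (b(n) = (1 + n)/((2*n)) = (1 + n)*(1/(2*n)) = (1 + n)/(2*n))
-24 + b(-15) = -24 + (1/2)*(1 - 15)/(-15) = -24 + (1/2)*(-1/15)*(-14) = -24 + 7/15 = -353/15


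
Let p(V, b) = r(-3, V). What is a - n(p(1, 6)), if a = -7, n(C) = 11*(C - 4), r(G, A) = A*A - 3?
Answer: 59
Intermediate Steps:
r(G, A) = -3 + A² (r(G, A) = A² - 3 = -3 + A²)
p(V, b) = -3 + V²
n(C) = -44 + 11*C (n(C) = 11*(-4 + C) = -44 + 11*C)
a - n(p(1, 6)) = -7 - (-44 + 11*(-3 + 1²)) = -7 - (-44 + 11*(-3 + 1)) = -7 - (-44 + 11*(-2)) = -7 - (-44 - 22) = -7 - 1*(-66) = -7 + 66 = 59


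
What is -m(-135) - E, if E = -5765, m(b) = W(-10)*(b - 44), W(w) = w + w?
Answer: 2185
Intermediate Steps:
W(w) = 2*w
m(b) = 880 - 20*b (m(b) = (2*(-10))*(b - 44) = -20*(-44 + b) = 880 - 20*b)
-m(-135) - E = -(880 - 20*(-135)) - 1*(-5765) = -(880 + 2700) + 5765 = -1*3580 + 5765 = -3580 + 5765 = 2185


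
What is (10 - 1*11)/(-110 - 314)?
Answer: 1/424 ≈ 0.0023585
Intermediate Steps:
(10 - 1*11)/(-110 - 314) = (10 - 11)/(-424) = -1*(-1/424) = 1/424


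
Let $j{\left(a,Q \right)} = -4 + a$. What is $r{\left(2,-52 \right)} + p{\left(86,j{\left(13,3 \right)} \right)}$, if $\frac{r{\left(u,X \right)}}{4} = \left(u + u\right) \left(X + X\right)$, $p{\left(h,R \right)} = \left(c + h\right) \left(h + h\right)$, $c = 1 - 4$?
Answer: $12612$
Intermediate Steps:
$c = -3$ ($c = 1 - 4 = -3$)
$p{\left(h,R \right)} = 2 h \left(-3 + h\right)$ ($p{\left(h,R \right)} = \left(-3 + h\right) \left(h + h\right) = \left(-3 + h\right) 2 h = 2 h \left(-3 + h\right)$)
$r{\left(u,X \right)} = 16 X u$ ($r{\left(u,X \right)} = 4 \left(u + u\right) \left(X + X\right) = 4 \cdot 2 u 2 X = 4 \cdot 4 X u = 16 X u$)
$r{\left(2,-52 \right)} + p{\left(86,j{\left(13,3 \right)} \right)} = 16 \left(-52\right) 2 + 2 \cdot 86 \left(-3 + 86\right) = -1664 + 2 \cdot 86 \cdot 83 = -1664 + 14276 = 12612$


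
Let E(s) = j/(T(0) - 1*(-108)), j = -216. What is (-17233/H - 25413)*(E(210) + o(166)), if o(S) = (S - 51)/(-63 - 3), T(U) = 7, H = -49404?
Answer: 34502027776739/374976360 ≈ 92011.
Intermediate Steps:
o(S) = 17/22 - S/66 (o(S) = (-51 + S)/(-66) = (-51 + S)*(-1/66) = 17/22 - S/66)
E(s) = -216/115 (E(s) = -216/(7 - 1*(-108)) = -216/(7 + 108) = -216/115)
(-17233/H - 25413)*(E(210) + o(166)) = (-17233/(-49404) - 25413)*(-216/115 + (17/22 - 1/66*166)) = (-17233*(-1/49404) - 25413)*(-216/115 + (17/22 - 83/33)) = (17233/49404 - 25413)*(-216/115 - 115/66) = -1255486619/49404*(-27481/7590) = 34502027776739/374976360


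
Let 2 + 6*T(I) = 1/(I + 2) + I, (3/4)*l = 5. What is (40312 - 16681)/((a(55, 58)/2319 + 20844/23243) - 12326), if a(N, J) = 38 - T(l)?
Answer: -596102418862236/310905771039335 ≈ -1.9173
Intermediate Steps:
l = 20/3 (l = (4/3)*5 = 20/3 ≈ 6.6667)
T(I) = -⅓ + I/6 + 1/(6*(2 + I)) (T(I) = -⅓ + (1/(I + 2) + I)/6 = -⅓ + (1/(2 + I) + I)/6 = -⅓ + (I + 1/(2 + I))/6 = -⅓ + (I/6 + 1/(6*(2 + I))) = -⅓ + I/6 + 1/(6*(2 + I)))
a(N, J) = 17411/468 (a(N, J) = 38 - (-3 + (20/3)²)/(6*(2 + 20/3)) = 38 - (-3 + 400/9)/(6*26/3) = 38 - 3*373/(6*26*9) = 38 - 1*373/468 = 38 - 373/468 = 17411/468)
(40312 - 16681)/((a(55, 58)/2319 + 20844/23243) - 12326) = (40312 - 16681)/(((17411/468)/2319 + 20844/23243) - 12326) = 23631/(((17411/468)*(1/2319) + 20844*(1/23243)) - 12326) = 23631/((17411/1085292 + 20844/23243) - 12326) = 23631/(23026510321/25225441956 - 12326) = 23631/(-310905771039335/25225441956) = 23631*(-25225441956/310905771039335) = -596102418862236/310905771039335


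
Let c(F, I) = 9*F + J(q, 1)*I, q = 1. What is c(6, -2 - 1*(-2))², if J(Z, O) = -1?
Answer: 2916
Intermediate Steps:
c(F, I) = -I + 9*F (c(F, I) = 9*F - I = -I + 9*F)
c(6, -2 - 1*(-2))² = (-(-2 - 1*(-2)) + 9*6)² = (-(-2 + 2) + 54)² = (-1*0 + 54)² = (0 + 54)² = 54² = 2916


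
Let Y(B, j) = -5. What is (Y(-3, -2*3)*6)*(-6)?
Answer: 180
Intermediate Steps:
(Y(-3, -2*3)*6)*(-6) = -5*6*(-6) = -30*(-6) = 180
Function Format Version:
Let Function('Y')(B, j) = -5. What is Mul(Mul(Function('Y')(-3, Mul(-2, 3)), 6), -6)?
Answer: 180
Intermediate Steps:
Mul(Mul(Function('Y')(-3, Mul(-2, 3)), 6), -6) = Mul(Mul(-5, 6), -6) = Mul(-30, -6) = 180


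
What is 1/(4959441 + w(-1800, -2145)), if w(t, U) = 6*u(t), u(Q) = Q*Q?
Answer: 1/24399441 ≈ 4.0985e-8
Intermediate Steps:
u(Q) = Q**2
w(t, U) = 6*t**2
1/(4959441 + w(-1800, -2145)) = 1/(4959441 + 6*(-1800)**2) = 1/(4959441 + 6*3240000) = 1/(4959441 + 19440000) = 1/24399441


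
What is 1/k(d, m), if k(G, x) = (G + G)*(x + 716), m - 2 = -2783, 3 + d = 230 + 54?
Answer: -1/1160530 ≈ -8.6168e-7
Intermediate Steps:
d = 281 (d = -3 + (230 + 54) = -3 + 284 = 281)
m = -2781 (m = 2 - 2783 = -2781)
k(G, x) = 2*G*(716 + x) (k(G, x) = (2*G)*(716 + x) = 2*G*(716 + x))
1/k(d, m) = 1/(2*281*(716 - 2781)) = 1/(2*281*(-2065)) = 1/(-1160530) = -1/1160530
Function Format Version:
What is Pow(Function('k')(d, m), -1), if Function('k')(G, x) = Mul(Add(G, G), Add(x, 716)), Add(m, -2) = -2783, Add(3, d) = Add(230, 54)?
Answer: Rational(-1, 1160530) ≈ -8.6168e-7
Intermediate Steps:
d = 281 (d = Add(-3, Add(230, 54)) = Add(-3, 284) = 281)
m = -2781 (m = Add(2, -2783) = -2781)
Function('k')(G, x) = Mul(2, G, Add(716, x)) (Function('k')(G, x) = Mul(Mul(2, G), Add(716, x)) = Mul(2, G, Add(716, x)))
Pow(Function('k')(d, m), -1) = Pow(Mul(2, 281, Add(716, -2781)), -1) = Pow(Mul(2, 281, -2065), -1) = Pow(-1160530, -1) = Rational(-1, 1160530)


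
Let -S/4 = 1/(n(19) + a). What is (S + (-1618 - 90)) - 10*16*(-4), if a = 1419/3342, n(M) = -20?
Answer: -23285420/21807 ≈ -1067.8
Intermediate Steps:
a = 473/1114 (a = 1419*(1/3342) = 473/1114 ≈ 0.42460)
S = 4456/21807 (S = -4/(-20 + 473/1114) = -4/(-21807/1114) = -4*(-1114/21807) = 4456/21807 ≈ 0.20434)
(S + (-1618 - 90)) - 10*16*(-4) = (4456/21807 + (-1618 - 90)) - 10*16*(-4) = (4456/21807 - 1708) - 160*(-4) = -37241900/21807 + 640 = -23285420/21807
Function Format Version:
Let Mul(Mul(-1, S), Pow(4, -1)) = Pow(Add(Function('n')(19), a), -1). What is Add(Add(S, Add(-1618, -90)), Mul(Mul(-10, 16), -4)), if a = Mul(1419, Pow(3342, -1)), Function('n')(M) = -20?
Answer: Rational(-23285420, 21807) ≈ -1067.8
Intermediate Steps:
a = Rational(473, 1114) (a = Mul(1419, Rational(1, 3342)) = Rational(473, 1114) ≈ 0.42460)
S = Rational(4456, 21807) (S = Mul(-4, Pow(Add(-20, Rational(473, 1114)), -1)) = Mul(-4, Pow(Rational(-21807, 1114), -1)) = Mul(-4, Rational(-1114, 21807)) = Rational(4456, 21807) ≈ 0.20434)
Add(Add(S, Add(-1618, -90)), Mul(Mul(-10, 16), -4)) = Add(Add(Rational(4456, 21807), Add(-1618, -90)), Mul(Mul(-10, 16), -4)) = Add(Add(Rational(4456, 21807), -1708), Mul(-160, -4)) = Add(Rational(-37241900, 21807), 640) = Rational(-23285420, 21807)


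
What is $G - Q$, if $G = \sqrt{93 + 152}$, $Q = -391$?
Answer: $391 + 7 \sqrt{5} \approx 406.65$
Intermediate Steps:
$G = 7 \sqrt{5}$ ($G = \sqrt{245} = 7 \sqrt{5} \approx 15.652$)
$G - Q = 7 \sqrt{5} - -391 = 7 \sqrt{5} + 391 = 391 + 7 \sqrt{5}$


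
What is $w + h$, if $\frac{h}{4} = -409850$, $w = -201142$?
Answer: $-1840542$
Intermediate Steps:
$h = -1639400$ ($h = 4 \left(-409850\right) = -1639400$)
$w + h = -201142 - 1639400 = -1840542$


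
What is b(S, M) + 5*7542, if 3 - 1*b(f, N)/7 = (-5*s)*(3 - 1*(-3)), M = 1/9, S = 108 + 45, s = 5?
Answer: 38781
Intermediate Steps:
S = 153
M = ⅑ ≈ 0.11111
b(f, N) = 1071 (b(f, N) = 21 - 7*(-5*5)*(3 - 1*(-3)) = 21 - (-175)*(3 + 3) = 21 - (-175)*6 = 21 - 7*(-150) = 21 + 1050 = 1071)
b(S, M) + 5*7542 = 1071 + 5*7542 = 1071 + 37710 = 38781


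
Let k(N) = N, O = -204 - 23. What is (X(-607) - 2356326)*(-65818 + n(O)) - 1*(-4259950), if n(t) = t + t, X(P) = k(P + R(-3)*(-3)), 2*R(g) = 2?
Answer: 156203122542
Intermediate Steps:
O = -227
R(g) = 1 (R(g) = (½)*2 = 1)
X(P) = -3 + P (X(P) = P + 1*(-3) = P - 3 = -3 + P)
n(t) = 2*t
(X(-607) - 2356326)*(-65818 + n(O)) - 1*(-4259950) = ((-3 - 607) - 2356326)*(-65818 + 2*(-227)) - 1*(-4259950) = (-610 - 2356326)*(-65818 - 454) + 4259950 = -2356936*(-66272) + 4259950 = 156198862592 + 4259950 = 156203122542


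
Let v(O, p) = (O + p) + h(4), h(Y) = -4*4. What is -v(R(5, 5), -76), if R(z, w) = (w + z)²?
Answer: -8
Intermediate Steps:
h(Y) = -16
v(O, p) = -16 + O + p (v(O, p) = (O + p) - 16 = -16 + O + p)
-v(R(5, 5), -76) = -(-16 + (5 + 5)² - 76) = -(-16 + 10² - 76) = -(-16 + 100 - 76) = -1*8 = -8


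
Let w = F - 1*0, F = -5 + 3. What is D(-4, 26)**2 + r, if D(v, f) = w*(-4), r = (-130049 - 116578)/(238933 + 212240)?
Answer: 9542815/150391 ≈ 63.453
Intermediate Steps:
F = -2
r = -82209/150391 (r = -246627/451173 = -246627*1/451173 = -82209/150391 ≈ -0.54663)
w = -2 (w = -2 - 1*0 = -2 + 0 = -2)
D(v, f) = 8 (D(v, f) = -2*(-4) = 8)
D(-4, 26)**2 + r = 8**2 - 82209/150391 = 64 - 82209/150391 = 9542815/150391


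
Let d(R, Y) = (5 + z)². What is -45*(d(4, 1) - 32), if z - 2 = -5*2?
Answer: 1035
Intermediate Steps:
z = -8 (z = 2 - 5*2 = 2 - 10 = -8)
d(R, Y) = 9 (d(R, Y) = (5 - 8)² = (-3)² = 9)
-45*(d(4, 1) - 32) = -45*(9 - 32) = -45*(-23) = 1035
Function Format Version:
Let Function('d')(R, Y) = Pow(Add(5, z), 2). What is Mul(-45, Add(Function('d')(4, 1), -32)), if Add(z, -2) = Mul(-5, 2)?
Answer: 1035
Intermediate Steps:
z = -8 (z = Add(2, Mul(-5, 2)) = Add(2, -10) = -8)
Function('d')(R, Y) = 9 (Function('d')(R, Y) = Pow(Add(5, -8), 2) = Pow(-3, 2) = 9)
Mul(-45, Add(Function('d')(4, 1), -32)) = Mul(-45, Add(9, -32)) = Mul(-45, -23) = 1035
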